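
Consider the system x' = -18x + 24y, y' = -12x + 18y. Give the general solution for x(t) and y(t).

Coefficient matrix A = [[-18, 24], [-12, 18]].
Characteristic polynomial det(A - λI) = λ^2 - 36 = 0.
Eigenvalues λ = 6, -6.
For λ=6: (A-λI) row 1 is [-24, 24], so an eigenvector is (1, 1).
For λ=-6: (A-λI) row 1 is [-12, 24], so an eigenvector is (2, 1).
General solution: C_1e^(6t)(1,1) + C_2e^(-6t)(2,1).

x(t) = C_1e^(6t) + 2C_2e^(-6t), y(t) = C_1e^(6t) + C_2e^(-6t)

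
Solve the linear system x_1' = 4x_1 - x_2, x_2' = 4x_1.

x_1(t) = K_1e^(2t) + K_2te^(2t) - K_2e^(2t), x_2(t) = 2K_1e^(2t) + 2K_2te^(2t) - 3K_2e^(2t)

Coefficient matrix A = [[4, -1], [4, 0]].
Characteristic polynomial det(A - λI) = λ^2 - 4λ + 4 = 0.
Single eigenvalue λ = 2 with algebraic multiplicity 2.
Eigenvector v = (1,2); generalized eigenvector w with (A-λI)w=v is (-1,-3).
General solution: e^(2t)[K_1·v + K_2·(t·v + w)].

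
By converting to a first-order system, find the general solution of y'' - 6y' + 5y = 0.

y(t) = C_1e^(5t) + C_2e^(t)

Let x_1 = y, x_2 = y'. Then x_1' = x_2 and x_2' = -5x_1 + 6x_2.
A = [[0,1],[-5,6]]; det(A-λI) = λ^2 - 6λ + 5.
Eigenvalues λ = 5, 1 with eigenvectors (1,5), (1,1).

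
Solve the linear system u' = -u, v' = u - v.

Coefficient matrix A = [[-1, 0], [1, -1]].
Characteristic polynomial det(A - λI) = λ^2 + 2λ + 1 = 0.
Single eigenvalue λ = -1 with algebraic multiplicity 2.
Eigenvector v = (0,-1); generalized eigenvector w with (A-λI)w=v is (-1,2).
General solution: e^(-t)[c_1·v + c_2·(t·v + w)].

u(t) = -c_2e^(-t), v(t) = -c_1e^(-t) - c_2te^(-t) + 2c_2e^(-t)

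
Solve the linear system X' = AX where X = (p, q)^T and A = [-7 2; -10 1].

p(t) = -C_1e^(-3t)sin(2t) + C_2e^(-3t)cos(2t), q(t) = -2C_1e^(-3t)sin(2t) - C_1e^(-3t)cos(2t) - C_2e^(-3t)sin(2t) + 2C_2e^(-3t)cos(2t)

Coefficient matrix A = [[-7, 2], [-10, 1]].
Characteristic polynomial det(A - λI) = λ^2 + 6λ + 13 = 0.
Eigenvalues λ = -3 ± 2i (complex conjugate pair).
For λ=-3+2i: an eigenvector is (0,-1) - i(-1,-2) = (0 + i, -1 + 2i).
A real fundamental pair from Re and Im of e^((-3+2i)t)v: X_1 = e^(-3t)(cos(2t)·(0,-1) + sin(2t)·(-1,-2)), X_2 = e^(-3t)(sin(2t)·(0,-1) - cos(2t)·(-1,-2)).
General solution: C_1X_1 + C_2X_2.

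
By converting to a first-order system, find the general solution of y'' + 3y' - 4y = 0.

y(t) = c_1e^(t) + c_2e^(-4t)

Let x_1 = y, x_2 = y'. Then x_1' = x_2 and x_2' = 4x_1 - 3x_2.
A = [[0,1],[4,-3]]; det(A-λI) = λ^2 + 3λ - 4.
Eigenvalues λ = 1, -4 with eigenvectors (1,1), (1,-4).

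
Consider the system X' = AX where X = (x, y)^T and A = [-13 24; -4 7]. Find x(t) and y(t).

x(t) = -3c_1e^(-5t) + 2c_2e^(-t), y(t) = -c_1e^(-5t) + c_2e^(-t)

Coefficient matrix A = [[-13, 24], [-4, 7]].
Characteristic polynomial det(A - λI) = λ^2 + 6λ + 5 = 0.
Eigenvalues λ = -5, -1.
For λ=-5: (A-λI) row 1 is [-8, 24], so an eigenvector is (-3, -1).
For λ=-1: (A-λI) row 1 is [-12, 24], so an eigenvector is (2, 1).
General solution: c_1e^(-5t)(-3,-1) + c_2e^(-t)(2,1).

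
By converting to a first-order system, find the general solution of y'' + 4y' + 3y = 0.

y(t) = C_1e^(-3t) + C_2e^(-t)

Let x_1 = y, x_2 = y'. Then x_1' = x_2 and x_2' = -3x_1 - 4x_2.
A = [[0,1],[-3,-4]]; det(A-λI) = λ^2 + 4λ + 3.
Eigenvalues λ = -3, -1 with eigenvectors (1,-3), (1,-1).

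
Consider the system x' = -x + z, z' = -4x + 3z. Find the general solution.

Coefficient matrix A = [[-1, 1], [-4, 3]].
Characteristic polynomial det(A - λI) = λ^2 - 2λ + 1 = 0.
Single eigenvalue λ = 1 with algebraic multiplicity 2.
Eigenvector v = (-1,-2); generalized eigenvector w with (A-λI)w=v is (0,-1).
General solution: e^(t)[c_1·v + c_2·(t·v + w)].

x(t) = -c_1e^(t) - c_2te^(t), z(t) = -2c_1e^(t) - 2c_2te^(t) - c_2e^(t)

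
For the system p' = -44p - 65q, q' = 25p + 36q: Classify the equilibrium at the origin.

A = [[-44,-65],[25,36]]; det(A-λI) = λ^2 + 8λ + 41.
λ = -4 ± 5i: negative real part.

stable spiral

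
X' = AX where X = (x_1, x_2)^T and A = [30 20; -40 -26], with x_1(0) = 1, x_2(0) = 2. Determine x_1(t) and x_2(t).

Coefficient matrix A = [[30, 20], [-40, -26]].
Characteristic polynomial det(A - λI) = λ^2 - 4λ + 20 = 0.
Eigenvalues λ = 2 ± 4i (complex conjugate pair).
For λ=2+4i: an eigenvector is (-1,1) - i(-2,3) = (-1 + 2i, 1 - 3i).
A real fundamental pair from Re and Im of e^((2+4i)t)v: X_1 = e^(2t)(cos(4t)·(-1,1) + sin(4t)·(-2,3)), X_2 = e^(2t)(sin(4t)·(-1,1) - cos(4t)·(-2,3)).
General solution: K_1X_1 + K_2X_2.
Applying x_1(0)=1, x_2(0)=2 gives K_1=-7, K_2=-3.

x_1(t) = 17e^(2t)sin(4t) + e^(2t)cos(4t), x_2(t) = -24e^(2t)sin(4t) + 2e^(2t)cos(4t)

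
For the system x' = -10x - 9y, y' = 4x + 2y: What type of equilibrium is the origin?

stable improper node

A = [[-10,-9],[4,2]]; det(A-λI) = λ^2 + 8λ + 16.
repeated λ = -4 with a single eigenvector.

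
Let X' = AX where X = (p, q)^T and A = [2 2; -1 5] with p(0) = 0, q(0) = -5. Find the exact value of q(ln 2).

-120

A = [[2,2],[-1,5]]; eigenvalues λ = 3, 4.
Eigenvectors: (2,1) for λ=3, (1,1) for λ=4.
From the initial condition, c_1 = 5, c_2 = -10.
q(ln 2) = (5)(2^3)(1) + (-10)(2^4)(1) = -120.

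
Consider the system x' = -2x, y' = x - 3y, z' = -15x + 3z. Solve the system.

Coefficient matrix A = [[-2, 0, 0], [1, -3, 0], [-15, 0, 3]].
det(A - λI) = 0 gives eigenvalues λ = -3, 3, -2.
For λ=-3: eigenvector (0,1,0).
For λ=3: eigenvector (0,0,-1).
For λ=-2: eigenvector (1,1,3).
General solution: K_1e^(-3t)(0,1,0) + K_2e^(3t)(0,0,-1) + K_3e^(-2t)(1,1,3).

x(t) = K_3e^(-2t), y(t) = K_1e^(-3t) + K_3e^(-2t), z(t) = -K_2e^(3t) + 3K_3e^(-2t)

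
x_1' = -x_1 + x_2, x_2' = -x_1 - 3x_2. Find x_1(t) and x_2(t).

Coefficient matrix A = [[-1, 1], [-1, -3]].
Characteristic polynomial det(A - λI) = λ^2 + 4λ + 4 = 0.
Single eigenvalue λ = -2 with algebraic multiplicity 2.
Eigenvector v = (1,-1); generalized eigenvector w with (A-λI)w=v is (-1,2).
General solution: e^(-2t)[c_1·v + c_2·(t·v + w)].

x_1(t) = c_1e^(-2t) + c_2te^(-2t) - c_2e^(-2t), x_2(t) = -c_1e^(-2t) - c_2te^(-2t) + 2c_2e^(-2t)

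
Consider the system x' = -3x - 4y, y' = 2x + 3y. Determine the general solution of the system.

x(t) = -K_1e^(t) + 2K_2e^(-t), y(t) = K_1e^(t) - K_2e^(-t)

Coefficient matrix A = [[-3, -4], [2, 3]].
Characteristic polynomial det(A - λI) = λ^2 - 1 = 0.
Eigenvalues λ = 1, -1.
For λ=1: (A-λI) row 1 is [-4, -4], so an eigenvector is (-1, 1).
For λ=-1: (A-λI) row 1 is [-2, -4], so an eigenvector is (2, -1).
General solution: K_1e^(t)(-1,1) + K_2e^(-t)(2,-1).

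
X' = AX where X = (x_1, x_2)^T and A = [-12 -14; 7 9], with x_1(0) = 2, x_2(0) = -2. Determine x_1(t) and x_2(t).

Coefficient matrix A = [[-12, -14], [7, 9]].
Characteristic polynomial det(A - λI) = λ^2 + 3λ - 10 = 0.
Eigenvalues λ = 2, -5.
For λ=2: (A-λI) row 1 is [-14, -14], so an eigenvector is (-1, 1).
For λ=-5: (A-λI) row 1 is [-7, -14], so an eigenvector is (-2, 1).
General solution: K_1e^(2t)(-1,1) + K_2e^(-5t)(-2,1).
Applying x_1(0)=2, x_2(0)=-2 gives K_1=-2, K_2=0.

x_1(t) = 2e^(2t), x_2(t) = -2e^(2t)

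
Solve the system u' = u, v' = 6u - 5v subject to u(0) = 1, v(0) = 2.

u(t) = e^(t), v(t) = e^(t) + e^(-5t)

Coefficient matrix A = [[1, 0], [6, -5]].
Characteristic polynomial det(A - λI) = λ^2 + 4λ - 5 = 0.
Eigenvalues λ = -5, 1.
For λ=-5: (A-λI) row 1 is [6, 0], so an eigenvector is (0, 1).
For λ=1: (A-λI) row 2 is [6, -6], so an eigenvector is (-1, -1).
General solution: K_1e^(-5t)(0,1) + K_2e^(t)(-1,-1).
Applying u(0)=1, v(0)=2 gives K_1=1, K_2=-1.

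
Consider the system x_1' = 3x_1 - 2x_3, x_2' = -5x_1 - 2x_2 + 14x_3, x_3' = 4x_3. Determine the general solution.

Coefficient matrix A = [[3, 0, -2], [-5, -2, 14], [0, 0, 4]].
det(A - λI) = 0 gives eigenvalues λ = 3, -2, 4.
For λ=3: eigenvector (1,-1,0).
For λ=-2: eigenvector (0,1,0).
For λ=4: eigenvector (-2,4,1).
General solution: C_1e^(3t)(1,-1,0) + C_2e^(-2t)(0,1,0) + C_3e^(4t)(-2,4,1).

x_1(t) = C_1e^(3t) - 2C_3e^(4t), x_2(t) = -C_1e^(3t) + C_2e^(-2t) + 4C_3e^(4t), x_3(t) = C_3e^(4t)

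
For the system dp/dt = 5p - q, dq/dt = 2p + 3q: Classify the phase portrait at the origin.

unstable spiral

A = [[5,-1],[2,3]]; det(A-λI) = λ^2 - 8λ + 17.
λ = 4 ± i: positive real part.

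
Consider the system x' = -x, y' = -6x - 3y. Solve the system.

x(t) = -K_2e^(-t), y(t) = K_1e^(-3t) + 3K_2e^(-t)

Coefficient matrix A = [[-1, 0], [-6, -3]].
Characteristic polynomial det(A - λI) = λ^2 + 4λ + 3 = 0.
Eigenvalues λ = -3, -1.
For λ=-3: (A-λI) row 1 is [2, 0], so an eigenvector is (0, 1).
For λ=-1: (A-λI) row 2 is [-6, -2], so an eigenvector is (-1, 3).
General solution: K_1e^(-3t)(0,1) + K_2e^(-t)(-1,3).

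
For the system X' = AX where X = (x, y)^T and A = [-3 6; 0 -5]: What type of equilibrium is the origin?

A = [[-3,6],[0,-5]]; det(A-λI) = λ^2 + 8λ + 15.
λ = -5, -3: both negative.

stable node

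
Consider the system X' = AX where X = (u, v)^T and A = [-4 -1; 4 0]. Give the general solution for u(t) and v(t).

Coefficient matrix A = [[-4, -1], [4, 0]].
Characteristic polynomial det(A - λI) = λ^2 + 4λ + 4 = 0.
Single eigenvalue λ = -2 with algebraic multiplicity 2.
Eigenvector v = (-1,2); generalized eigenvector w with (A-λI)w=v is (1,-1).
General solution: e^(-2t)[C_1·v + C_2·(t·v + w)].

u(t) = -C_1e^(-2t) - C_2te^(-2t) + C_2e^(-2t), v(t) = 2C_1e^(-2t) + 2C_2te^(-2t) - C_2e^(-2t)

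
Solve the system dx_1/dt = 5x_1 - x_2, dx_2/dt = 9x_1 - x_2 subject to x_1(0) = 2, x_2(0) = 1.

x_1(t) = 5te^(2t) + 2e^(2t), x_2(t) = 15te^(2t) + e^(2t)

Coefficient matrix A = [[5, -1], [9, -1]].
Characteristic polynomial det(A - λI) = λ^2 - 4λ + 4 = 0.
Single eigenvalue λ = 2 with algebraic multiplicity 2.
Eigenvector v = (1,3); generalized eigenvector w with (A-λI)w=v is (1,2).
General solution: e^(2t)[c_1·v + c_2·(t·v + w)].
Applying x_1(0)=2, x_2(0)=1 gives c_1=-3, c_2=5.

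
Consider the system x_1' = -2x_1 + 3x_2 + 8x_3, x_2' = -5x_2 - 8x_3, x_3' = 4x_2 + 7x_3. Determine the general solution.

Coefficient matrix A = [[-2, 3, 8], [0, -5, -8], [0, 4, 7]].
det(A - λI) = 0 gives eigenvalues λ = -1, -2, 3.
For λ=-1: eigenvector (-2,2,-1).
For λ=-2: eigenvector (1,0,0).
For λ=3: eigenvector (1,-1,1).
General solution: C_1e^(-t)(-2,2,-1) + C_2e^(-2t)(1,0,0) + C_3e^(3t)(1,-1,1).

x_1(t) = -2C_1e^(-t) + C_2e^(-2t) + C_3e^(3t), x_2(t) = 2C_1e^(-t) - C_3e^(3t), x_3(t) = -C_1e^(-t) + C_3e^(3t)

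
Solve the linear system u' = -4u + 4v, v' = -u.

u(t) = -2K_1e^(-2t) - 2K_2te^(-2t) + 3K_2e^(-2t), v(t) = -K_1e^(-2t) - K_2te^(-2t) + K_2e^(-2t)

Coefficient matrix A = [[-4, 4], [-1, 0]].
Characteristic polynomial det(A - λI) = λ^2 + 4λ + 4 = 0.
Single eigenvalue λ = -2 with algebraic multiplicity 2.
Eigenvector v = (-2,-1); generalized eigenvector w with (A-λI)w=v is (3,1).
General solution: e^(-2t)[K_1·v + K_2·(t·v + w)].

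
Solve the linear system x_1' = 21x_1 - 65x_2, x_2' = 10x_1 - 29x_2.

x_1(t) = 2C_1e^(-4t)sin(5t) + 3C_1e^(-4t)cos(5t) + 3C_2e^(-4t)sin(5t) - 2C_2e^(-4t)cos(5t), x_2(t) = C_1e^(-4t)sin(5t) + C_1e^(-4t)cos(5t) + C_2e^(-4t)sin(5t) - C_2e^(-4t)cos(5t)

Coefficient matrix A = [[21, -65], [10, -29]].
Characteristic polynomial det(A - λI) = λ^2 + 8λ + 41 = 0.
Eigenvalues λ = -4 ± 5i (complex conjugate pair).
For λ=-4+5i: an eigenvector is (3,1) - i(2,1) = (3 - 2i, 1 - i).
A real fundamental pair from Re and Im of e^((-4+5i)t)v: X_1 = e^(-4t)(cos(5t)·(3,1) + sin(5t)·(2,1)), X_2 = e^(-4t)(sin(5t)·(3,1) - cos(5t)·(2,1)).
General solution: C_1X_1 + C_2X_2.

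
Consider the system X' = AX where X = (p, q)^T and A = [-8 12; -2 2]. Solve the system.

Coefficient matrix A = [[-8, 12], [-2, 2]].
Characteristic polynomial det(A - λI) = λ^2 + 6λ + 8 = 0.
Eigenvalues λ = -2, -4.
For λ=-2: (A-λI) row 1 is [-6, 12], so an eigenvector is (-2, -1).
For λ=-4: (A-λI) row 1 is [-4, 12], so an eigenvector is (-3, -1).
General solution: c_1e^(-2t)(-2,-1) + c_2e^(-4t)(-3,-1).

p(t) = -2c_1e^(-2t) - 3c_2e^(-4t), q(t) = -c_1e^(-2t) - c_2e^(-4t)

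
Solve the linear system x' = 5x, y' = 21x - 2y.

x(t) = C_1e^(5t), y(t) = 3C_1e^(5t) - C_2e^(-2t)

Coefficient matrix A = [[5, 0], [21, -2]].
Characteristic polynomial det(A - λI) = λ^2 - 3λ - 10 = 0.
Eigenvalues λ = 5, -2.
For λ=5: (A-λI) row 2 is [21, -7], so an eigenvector is (1, 3).
For λ=-2: (A-λI) row 1 is [7, 0], so an eigenvector is (0, -1).
General solution: C_1e^(5t)(1,3) + C_2e^(-2t)(0,-1).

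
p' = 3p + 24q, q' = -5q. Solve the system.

p(t) = -3c_1e^(-5t) - c_2e^(3t), q(t) = c_1e^(-5t)

Coefficient matrix A = [[3, 24], [0, -5]].
Characteristic polynomial det(A - λI) = λ^2 + 2λ - 15 = 0.
Eigenvalues λ = -5, 3.
For λ=-5: (A-λI) row 1 is [8, 24], so an eigenvector is (-3, 1).
For λ=3: (A-λI) row 1 is [0, 24], so an eigenvector is (-1, 0).
General solution: c_1e^(-5t)(-3,1) + c_2e^(3t)(-1,0).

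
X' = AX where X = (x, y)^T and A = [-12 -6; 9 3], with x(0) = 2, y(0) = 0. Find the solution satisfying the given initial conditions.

x(t) = -4e^(-3t) + 6e^(-6t), y(t) = 6e^(-3t) - 6e^(-6t)

Coefficient matrix A = [[-12, -6], [9, 3]].
Characteristic polynomial det(A - λI) = λ^2 + 9λ + 18 = 0.
Eigenvalues λ = -3, -6.
For λ=-3: (A-λI) row 1 is [-9, -6], so an eigenvector is (-2, 3).
For λ=-6: (A-λI) row 1 is [-6, -6], so an eigenvector is (-1, 1).
General solution: c_1e^(-3t)(-2,3) + c_2e^(-6t)(-1,1).
Applying x(0)=2, y(0)=0 gives c_1=2, c_2=-6.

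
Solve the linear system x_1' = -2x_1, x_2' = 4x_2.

x_1(t) = -K_2e^(-2t), x_2(t) = K_1e^(4t)

Coefficient matrix A = [[-2, 0], [0, 4]].
Characteristic polynomial det(A - λI) = λ^2 - 2λ - 8 = 0.
Eigenvalues λ = 4, -2.
For λ=4: (A-λI) row 1 is [-6, 0], so an eigenvector is (0, 1).
For λ=-2: (A-λI) row 2 is [0, 6], so an eigenvector is (-1, 0).
General solution: K_1e^(4t)(0,1) + K_2e^(-2t)(-1,0).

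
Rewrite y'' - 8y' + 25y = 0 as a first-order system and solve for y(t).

y(t) = C_1e^(4t)cos(3t) + C_2e^(4t)sin(3t)

Let x_1 = y, x_2 = y'. Then x_1' = x_2 and x_2' = -25x_1 + 8x_2.
A = [[0,1],[-25,8]]; det(A-λI) = λ^2 - 8λ + 25.
Eigenvalues λ = 4 ± 3i.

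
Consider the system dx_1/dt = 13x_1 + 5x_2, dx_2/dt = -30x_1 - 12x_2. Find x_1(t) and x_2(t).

x_1(t) = -C_1e^(3t) - C_2e^(-2t), x_2(t) = 2C_1e^(3t) + 3C_2e^(-2t)

Coefficient matrix A = [[13, 5], [-30, -12]].
Characteristic polynomial det(A - λI) = λ^2 - λ - 6 = 0.
Eigenvalues λ = 3, -2.
For λ=3: (A-λI) row 1 is [10, 5], so an eigenvector is (-1, 2).
For λ=-2: (A-λI) row 1 is [15, 5], so an eigenvector is (-1, 3).
General solution: C_1e^(3t)(-1,2) + C_2e^(-2t)(-1,3).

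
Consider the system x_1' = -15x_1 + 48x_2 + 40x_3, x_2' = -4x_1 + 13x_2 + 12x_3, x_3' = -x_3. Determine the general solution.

Coefficient matrix A = [[-15, 48, 40], [-4, 13, 12], [0, 0, -1]].
det(A - λI) = 0 gives eigenvalues λ = 1, -1, -3.
For λ=1: eigenvector (-3,-1,0).
For λ=-1: eigenvector (-4,-2,1).
For λ=-3: eigenvector (4,1,0).
General solution: c_1e^(t)(-3,-1,0) + c_2e^(-t)(-4,-2,1) + c_3e^(-3t)(4,1,0).

x_1(t) = -3c_1e^(t) - 4c_2e^(-t) + 4c_3e^(-3t), x_2(t) = -c_1e^(t) - 2c_2e^(-t) + c_3e^(-3t), x_3(t) = c_2e^(-t)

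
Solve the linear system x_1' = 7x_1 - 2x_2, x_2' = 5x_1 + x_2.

x_1(t) = -c_1e^(4t)sin(t) - c_1e^(4t)cos(t) - c_2e^(4t)sin(t) + c_2e^(4t)cos(t), x_2(t) = -2c_1e^(4t)sin(t) - c_1e^(4t)cos(t) - c_2e^(4t)sin(t) + 2c_2e^(4t)cos(t)

Coefficient matrix A = [[7, -2], [5, 1]].
Characteristic polynomial det(A - λI) = λ^2 - 8λ + 17 = 0.
Eigenvalues λ = 4 ± i (complex conjugate pair).
For λ=4+i: an eigenvector is (-1,-1) - i(-1,-2) = (-1 + i, -1 + 2i).
A real fundamental pair from Re and Im of e^((4+i)t)v: X_1 = e^(4t)(cos(t)·(-1,-1) + sin(t)·(-1,-2)), X_2 = e^(4t)(sin(t)·(-1,-1) - cos(t)·(-1,-2)).
General solution: c_1X_1 + c_2X_2.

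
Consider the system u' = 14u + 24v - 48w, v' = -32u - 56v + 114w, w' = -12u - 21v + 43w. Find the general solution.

Coefficient matrix A = [[14, 24, -48], [-32, -56, 114], [-12, -21, 43]].
det(A - λI) = 0 gives eigenvalues λ = -2, 2, 1.
For λ=-2: eigenvector (-3,6,2).
For λ=2: eigenvector (-2,7,3).
For λ=1: eigenvector (0,2,1).
General solution: C_1e^(-2t)(-3,6,2) + C_2e^(2t)(-2,7,3) + C_3e^(t)(0,2,1).

u(t) = -3C_1e^(-2t) - 2C_2e^(2t), v(t) = 6C_1e^(-2t) + 7C_2e^(2t) + 2C_3e^(t), w(t) = 2C_1e^(-2t) + 3C_2e^(2t) + C_3e^(t)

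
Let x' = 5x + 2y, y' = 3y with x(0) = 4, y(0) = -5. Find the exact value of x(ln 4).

-704

A = [[5,2],[0,3]]; eigenvalues λ = 3, 5.
Eigenvectors: (1,-1) for λ=3, (1,0) for λ=5.
From the initial condition, c_1 = 5, c_2 = -1.
x(ln 4) = (5)(4^3)(1) + (-1)(4^5)(1) = -704.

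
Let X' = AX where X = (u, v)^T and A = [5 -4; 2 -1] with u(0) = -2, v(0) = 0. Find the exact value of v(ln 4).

-120

A = [[5,-4],[2,-1]]; eigenvalues λ = 3, 1.
Eigenvectors: (2,1) for λ=3, (-1,-1) for λ=1.
From the initial condition, c_1 = -2, c_2 = -2.
v(ln 4) = (-2)(4^3)(1) + (-2)(4^1)(-1) = -120.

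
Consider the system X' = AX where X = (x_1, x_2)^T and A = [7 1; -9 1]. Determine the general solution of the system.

Coefficient matrix A = [[7, 1], [-9, 1]].
Characteristic polynomial det(A - λI) = λ^2 - 8λ + 16 = 0.
Single eigenvalue λ = 4 with algebraic multiplicity 2.
Eigenvector v = (-1,3); generalized eigenvector w with (A-λI)w=v is (0,-1).
General solution: e^(4t)[c_1·v + c_2·(t·v + w)].

x_1(t) = -c_1e^(4t) - c_2te^(4t), x_2(t) = 3c_1e^(4t) + 3c_2te^(4t) - c_2e^(4t)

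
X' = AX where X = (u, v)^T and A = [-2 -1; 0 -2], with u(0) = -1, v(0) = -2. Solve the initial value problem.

u(t) = 2te^(-2t) - e^(-2t), v(t) = -2e^(-2t)

Coefficient matrix A = [[-2, -1], [0, -2]].
Characteristic polynomial det(A - λI) = λ^2 + 4λ + 4 = 0.
Single eigenvalue λ = -2 with algebraic multiplicity 2.
Eigenvector v = (-1,0); generalized eigenvector w with (A-λI)w=v is (-2,1).
General solution: e^(-2t)[C_1·v + C_2·(t·v + w)].
Applying u(0)=-1, v(0)=-2 gives C_1=5, C_2=-2.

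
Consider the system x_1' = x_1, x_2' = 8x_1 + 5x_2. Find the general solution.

Coefficient matrix A = [[1, 0], [8, 5]].
Characteristic polynomial det(A - λI) = λ^2 - 6λ + 5 = 0.
Eigenvalues λ = 1, 5.
For λ=1: (A-λI) row 2 is [8, 4], so an eigenvector is (1, -2).
For λ=5: (A-λI) row 1 is [-4, 0], so an eigenvector is (0, -1).
General solution: c_1e^(t)(1,-2) + c_2e^(5t)(0,-1).

x_1(t) = c_1e^(t), x_2(t) = -2c_1e^(t) - c_2e^(5t)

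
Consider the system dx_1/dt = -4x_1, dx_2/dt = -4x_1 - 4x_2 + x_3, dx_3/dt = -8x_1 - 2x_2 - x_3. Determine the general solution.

x_1(t) = C_1e^(-4t), x_2(t) = 2C_1e^(-4t) + C_2e^(-2t) + C_3e^(-3t), x_3(t) = 4C_1e^(-4t) + 2C_2e^(-2t) + C_3e^(-3t)

Coefficient matrix A = [[-4, 0, 0], [-4, -4, 1], [-8, -2, -1]].
det(A - λI) = 0 gives eigenvalues λ = -4, -2, -3.
For λ=-4: eigenvector (1,2,4).
For λ=-2: eigenvector (0,1,2).
For λ=-3: eigenvector (0,1,1).
General solution: C_1e^(-4t)(1,2,4) + C_2e^(-2t)(0,1,2) + C_3e^(-3t)(0,1,1).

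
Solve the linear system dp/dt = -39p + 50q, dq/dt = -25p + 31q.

Coefficient matrix A = [[-39, 50], [-25, 31]].
Characteristic polynomial det(A - λI) = λ^2 + 8λ + 41 = 0.
Eigenvalues λ = -4 ± 5i (complex conjugate pair).
For λ=-4+5i: an eigenvector is (1,1) - i(3,2) = (1 - 3i, 1 - 2i).
A real fundamental pair from Re and Im of e^((-4+5i)t)v: X_1 = e^(-4t)(cos(5t)·(1,1) + sin(5t)·(3,2)), X_2 = e^(-4t)(sin(5t)·(1,1) - cos(5t)·(3,2)).
General solution: K_1X_1 + K_2X_2.

p(t) = 3K_1e^(-4t)sin(5t) + K_1e^(-4t)cos(5t) + K_2e^(-4t)sin(5t) - 3K_2e^(-4t)cos(5t), q(t) = 2K_1e^(-4t)sin(5t) + K_1e^(-4t)cos(5t) + K_2e^(-4t)sin(5t) - 2K_2e^(-4t)cos(5t)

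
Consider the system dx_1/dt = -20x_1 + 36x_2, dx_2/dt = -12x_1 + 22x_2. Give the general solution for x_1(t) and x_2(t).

Coefficient matrix A = [[-20, 36], [-12, 22]].
Characteristic polynomial det(A - λI) = λ^2 - 2λ - 8 = 0.
Eigenvalues λ = 4, -2.
For λ=4: (A-λI) row 1 is [-24, 36], so an eigenvector is (3, 2).
For λ=-2: (A-λI) row 1 is [-18, 36], so an eigenvector is (-2, -1).
General solution: C_1e^(4t)(3,2) + C_2e^(-2t)(-2,-1).

x_1(t) = 3C_1e^(4t) - 2C_2e^(-2t), x_2(t) = 2C_1e^(4t) - C_2e^(-2t)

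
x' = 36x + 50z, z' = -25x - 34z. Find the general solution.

x(t) = K_1e^(t)sin(5t) + 3K_1e^(t)cos(5t) + 3K_2e^(t)sin(5t) - K_2e^(t)cos(5t), z(t) = -K_1e^(t)sin(5t) - 2K_1e^(t)cos(5t) - 2K_2e^(t)sin(5t) + K_2e^(t)cos(5t)

Coefficient matrix A = [[36, 50], [-25, -34]].
Characteristic polynomial det(A - λI) = λ^2 - 2λ + 26 = 0.
Eigenvalues λ = 1 ± 5i (complex conjugate pair).
For λ=1+5i: an eigenvector is (3,-2) - i(1,-1) = (3 - i, -2 + i).
A real fundamental pair from Re and Im of e^((1+5i)t)v: X_1 = e^(t)(cos(5t)·(3,-2) + sin(5t)·(1,-1)), X_2 = e^(t)(sin(5t)·(3,-2) - cos(5t)·(1,-1)).
General solution: K_1X_1 + K_2X_2.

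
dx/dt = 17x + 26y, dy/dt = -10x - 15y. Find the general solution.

x(t) = 3c_1e^(t)sin(2t) + 2c_1e^(t)cos(2t) + 2c_2e^(t)sin(2t) - 3c_2e^(t)cos(2t), y(t) = -2c_1e^(t)sin(2t) - c_1e^(t)cos(2t) - c_2e^(t)sin(2t) + 2c_2e^(t)cos(2t)

Coefficient matrix A = [[17, 26], [-10, -15]].
Characteristic polynomial det(A - λI) = λ^2 - 2λ + 5 = 0.
Eigenvalues λ = 1 ± 2i (complex conjugate pair).
For λ=1+2i: an eigenvector is (2,-1) - i(3,-2) = (2 - 3i, -1 + 2i).
A real fundamental pair from Re and Im of e^((1+2i)t)v: X_1 = e^(t)(cos(2t)·(2,-1) + sin(2t)·(3,-2)), X_2 = e^(t)(sin(2t)·(2,-1) - cos(2t)·(3,-2)).
General solution: c_1X_1 + c_2X_2.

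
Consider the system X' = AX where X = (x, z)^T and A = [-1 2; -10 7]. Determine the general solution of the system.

Coefficient matrix A = [[-1, 2], [-10, 7]].
Characteristic polynomial det(A - λI) = λ^2 - 6λ + 13 = 0.
Eigenvalues λ = 3 ± 2i (complex conjugate pair).
For λ=3+2i: an eigenvector is (-1,-2) - i(0,1) = (-1, -2 - i).
A real fundamental pair from Re and Im of e^((3+2i)t)v: X_1 = e^(3t)(cos(2t)·(-1,-2) + sin(2t)·(0,1)), X_2 = e^(3t)(sin(2t)·(-1,-2) - cos(2t)·(0,1)).
General solution: K_1X_1 + K_2X_2.

x(t) = -K_1e^(3t)cos(2t) - K_2e^(3t)sin(2t), z(t) = K_1e^(3t)sin(2t) - 2K_1e^(3t)cos(2t) - 2K_2e^(3t)sin(2t) - K_2e^(3t)cos(2t)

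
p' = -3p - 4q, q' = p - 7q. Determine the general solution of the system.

p(t) = -2c_1e^(-5t) - 2c_2te^(-5t) - c_2e^(-5t), q(t) = -c_1e^(-5t) - c_2te^(-5t)

Coefficient matrix A = [[-3, -4], [1, -7]].
Characteristic polynomial det(A - λI) = λ^2 + 10λ + 25 = 0.
Single eigenvalue λ = -5 with algebraic multiplicity 2.
Eigenvector v = (-2,-1); generalized eigenvector w with (A-λI)w=v is (-1,0).
General solution: e^(-5t)[c_1·v + c_2·(t·v + w)].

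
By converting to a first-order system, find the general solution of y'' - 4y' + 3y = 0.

Let x_1 = y, x_2 = y'. Then x_1' = x_2 and x_2' = -3x_1 + 4x_2.
A = [[0,1],[-3,4]]; det(A-λI) = λ^2 - 4λ + 3.
Eigenvalues λ = 1, 3 with eigenvectors (1,1), (1,3).

y(t) = c_1e^(t) + c_2e^(3t)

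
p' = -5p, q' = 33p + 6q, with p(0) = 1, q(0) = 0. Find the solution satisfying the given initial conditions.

p(t) = e^(-5t), q(t) = 3e^(6t) - 3e^(-5t)

Coefficient matrix A = [[-5, 0], [33, 6]].
Characteristic polynomial det(A - λI) = λ^2 - λ - 30 = 0.
Eigenvalues λ = 6, -5.
For λ=6: (A-λI) row 1 is [-11, 0], so an eigenvector is (0, 1).
For λ=-5: (A-λI) row 2 is [33, 11], so an eigenvector is (-1, 3).
General solution: C_1e^(6t)(0,1) + C_2e^(-5t)(-1,3).
Applying p(0)=1, q(0)=0 gives C_1=3, C_2=-1.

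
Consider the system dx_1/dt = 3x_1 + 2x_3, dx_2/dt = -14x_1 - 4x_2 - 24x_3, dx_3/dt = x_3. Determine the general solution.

x_1(t) = c_2e^(3t) - c_3e^(t), x_2(t) = c_1e^(-4t) - 2c_2e^(3t) - 2c_3e^(t), x_3(t) = c_3e^(t)

Coefficient matrix A = [[3, 0, 2], [-14, -4, -24], [0, 0, 1]].
det(A - λI) = 0 gives eigenvalues λ = -4, 3, 1.
For λ=-4: eigenvector (0,1,0).
For λ=3: eigenvector (1,-2,0).
For λ=1: eigenvector (-1,-2,1).
General solution: c_1e^(-4t)(0,1,0) + c_2e^(3t)(1,-2,0) + c_3e^(t)(-1,-2,1).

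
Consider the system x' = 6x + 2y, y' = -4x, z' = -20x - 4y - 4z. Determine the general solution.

Coefficient matrix A = [[6, 2, 0], [-4, 0, 0], [-20, -4, -4]].
det(A - λI) = 0 gives eigenvalues λ = 4, 2, -4.
For λ=4: eigenvector (1,-1,-2).
For λ=2: eigenvector (-1,2,2).
For λ=-4: eigenvector (0,0,1).
General solution: C_1e^(4t)(1,-1,-2) + C_2e^(2t)(-1,2,2) + C_3e^(-4t)(0,0,1).

x(t) = C_1e^(4t) - C_2e^(2t), y(t) = -C_1e^(4t) + 2C_2e^(2t), z(t) = -2C_1e^(4t) + 2C_2e^(2t) + C_3e^(-4t)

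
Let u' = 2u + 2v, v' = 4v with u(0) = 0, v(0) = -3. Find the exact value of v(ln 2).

A = [[2,2],[0,4]]; eigenvalues λ = 2, 4.
Eigenvectors: (-1,0) for λ=2, (1,1) for λ=4.
From the initial condition, c_1 = -3, c_2 = -3.
v(ln 2) = (-3)(2^2)(0) + (-3)(2^4)(1) = -48.

-48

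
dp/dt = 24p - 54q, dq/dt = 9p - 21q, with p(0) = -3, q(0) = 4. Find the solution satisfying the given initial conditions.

Coefficient matrix A = [[24, -54], [9, -21]].
Characteristic polynomial det(A - λI) = λ^2 - 3λ - 18 = 0.
Eigenvalues λ = -3, 6.
For λ=-3: (A-λI) row 1 is [27, -54], so an eigenvector is (-2, -1).
For λ=6: (A-λI) row 1 is [18, -54], so an eigenvector is (3, 1).
General solution: C_1e^(-3t)(-2,-1) + C_2e^(6t)(3,1).
Applying p(0)=-3, q(0)=4 gives C_1=-15, C_2=-11.

p(t) = -33e^(6t) + 30e^(-3t), q(t) = -11e^(6t) + 15e^(-3t)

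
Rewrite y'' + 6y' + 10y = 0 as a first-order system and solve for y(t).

Let x_1 = y, x_2 = y'. Then x_1' = x_2 and x_2' = -10x_1 - 6x_2.
A = [[0,1],[-10,-6]]; det(A-λI) = λ^2 + 6λ + 10.
Eigenvalues λ = -3 ± i.

y(t) = c_1e^(-3t)cos(t) + c_2e^(-3t)sin(t)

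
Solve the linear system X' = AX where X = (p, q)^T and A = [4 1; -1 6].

p(t) = K_1e^(5t) + K_2te^(5t) - 3K_2e^(5t), q(t) = K_1e^(5t) + K_2te^(5t) - 2K_2e^(5t)

Coefficient matrix A = [[4, 1], [-1, 6]].
Characteristic polynomial det(A - λI) = λ^2 - 10λ + 25 = 0.
Single eigenvalue λ = 5 with algebraic multiplicity 2.
Eigenvector v = (1,1); generalized eigenvector w with (A-λI)w=v is (-3,-2).
General solution: e^(5t)[K_1·v + K_2·(t·v + w)].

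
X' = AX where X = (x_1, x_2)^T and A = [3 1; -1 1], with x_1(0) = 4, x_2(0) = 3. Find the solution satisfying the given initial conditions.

x_1(t) = 7te^(2t) + 4e^(2t), x_2(t) = -7te^(2t) + 3e^(2t)

Coefficient matrix A = [[3, 1], [-1, 1]].
Characteristic polynomial det(A - λI) = λ^2 - 4λ + 4 = 0.
Single eigenvalue λ = 2 with algebraic multiplicity 2.
Eigenvector v = (-1,1); generalized eigenvector w with (A-λI)w=v is (-2,1).
General solution: e^(2t)[C_1·v + C_2·(t·v + w)].
Applying x_1(0)=4, x_2(0)=3 gives C_1=10, C_2=-7.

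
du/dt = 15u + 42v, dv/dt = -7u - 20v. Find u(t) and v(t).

u(t) = -2K_1e^(-6t) + 3K_2e^(t), v(t) = K_1e^(-6t) - K_2e^(t)

Coefficient matrix A = [[15, 42], [-7, -20]].
Characteristic polynomial det(A - λI) = λ^2 + 5λ - 6 = 0.
Eigenvalues λ = -6, 1.
For λ=-6: (A-λI) row 1 is [21, 42], so an eigenvector is (-2, 1).
For λ=1: (A-λI) row 1 is [14, 42], so an eigenvector is (3, -1).
General solution: K_1e^(-6t)(-2,1) + K_2e^(t)(3,-1).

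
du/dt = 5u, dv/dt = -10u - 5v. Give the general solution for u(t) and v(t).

Coefficient matrix A = [[5, 0], [-10, -5]].
Characteristic polynomial det(A - λI) = λ^2 - 25 = 0.
Eigenvalues λ = 5, -5.
For λ=5: (A-λI) row 2 is [-10, -10], so an eigenvector is (1, -1).
For λ=-5: (A-λI) row 1 is [10, 0], so an eigenvector is (0, -1).
General solution: c_1e^(5t)(1,-1) + c_2e^(-5t)(0,-1).

u(t) = c_1e^(5t), v(t) = -c_1e^(5t) - c_2e^(-5t)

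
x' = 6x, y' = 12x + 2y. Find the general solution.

x(t) = c_2e^(6t), y(t) = c_1e^(2t) + 3c_2e^(6t)

Coefficient matrix A = [[6, 0], [12, 2]].
Characteristic polynomial det(A - λI) = λ^2 - 8λ + 12 = 0.
Eigenvalues λ = 2, 6.
For λ=2: (A-λI) row 1 is [4, 0], so an eigenvector is (0, 1).
For λ=6: (A-λI) row 2 is [12, -4], so an eigenvector is (1, 3).
General solution: c_1e^(2t)(0,1) + c_2e^(6t)(1,3).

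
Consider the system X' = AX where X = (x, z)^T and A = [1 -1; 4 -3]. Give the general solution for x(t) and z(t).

Coefficient matrix A = [[1, -1], [4, -3]].
Characteristic polynomial det(A - λI) = λ^2 + 2λ + 1 = 0.
Single eigenvalue λ = -1 with algebraic multiplicity 2.
Eigenvector v = (-1,-2); generalized eigenvector w with (A-λI)w=v is (1,3).
General solution: e^(-t)[c_1·v + c_2·(t·v + w)].

x(t) = -c_1e^(-t) - c_2te^(-t) + c_2e^(-t), z(t) = -2c_1e^(-t) - 2c_2te^(-t) + 3c_2e^(-t)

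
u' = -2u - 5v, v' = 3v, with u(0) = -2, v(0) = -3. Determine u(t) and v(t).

u(t) = 3e^(3t) - 5e^(-2t), v(t) = -3e^(3t)

Coefficient matrix A = [[-2, -5], [0, 3]].
Characteristic polynomial det(A - λI) = λ^2 - λ - 6 = 0.
Eigenvalues λ = -2, 3.
For λ=-2: (A-λI) row 1 is [0, -5], so an eigenvector is (1, 0).
For λ=3: (A-λI) row 1 is [-5, -5], so an eigenvector is (-1, 1).
General solution: c_1e^(-2t)(1,0) + c_2e^(3t)(-1,1).
Applying u(0)=-2, v(0)=-3 gives c_1=-5, c_2=-3.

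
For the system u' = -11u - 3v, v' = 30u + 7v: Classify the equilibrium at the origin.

stable spiral

A = [[-11,-3],[30,7]]; det(A-λI) = λ^2 + 4λ + 13.
λ = -2 ± 3i: negative real part.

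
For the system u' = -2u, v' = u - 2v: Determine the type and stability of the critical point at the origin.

A = [[-2,0],[1,-2]]; det(A-λI) = λ^2 + 4λ + 4.
repeated λ = -2 with a single eigenvector.

stable improper node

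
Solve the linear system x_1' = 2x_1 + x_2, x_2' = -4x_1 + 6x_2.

Coefficient matrix A = [[2, 1], [-4, 6]].
Characteristic polynomial det(A - λI) = λ^2 - 8λ + 16 = 0.
Single eigenvalue λ = 4 with algebraic multiplicity 2.
Eigenvector v = (-1,-2); generalized eigenvector w with (A-λI)w=v is (-1,-3).
General solution: e^(4t)[K_1·v + K_2·(t·v + w)].

x_1(t) = -K_1e^(4t) - K_2te^(4t) - K_2e^(4t), x_2(t) = -2K_1e^(4t) - 2K_2te^(4t) - 3K_2e^(4t)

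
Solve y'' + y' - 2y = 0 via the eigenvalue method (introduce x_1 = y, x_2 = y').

Let x_1 = y, x_2 = y'. Then x_1' = x_2 and x_2' = 2x_1 - x_2.
A = [[0,1],[2,-1]]; det(A-λI) = λ^2 + λ - 2.
Eigenvalues λ = -2, 1 with eigenvectors (1,-2), (1,1).

y(t) = K_1e^(-2t) + K_2e^(t)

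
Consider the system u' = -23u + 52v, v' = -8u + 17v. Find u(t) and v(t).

u(t) = 2c_1e^(-3t)sin(4t) - 3c_1e^(-3t)cos(4t) - 3c_2e^(-3t)sin(4t) - 2c_2e^(-3t)cos(4t), v(t) = c_1e^(-3t)sin(4t) - c_1e^(-3t)cos(4t) - c_2e^(-3t)sin(4t) - c_2e^(-3t)cos(4t)

Coefficient matrix A = [[-23, 52], [-8, 17]].
Characteristic polynomial det(A - λI) = λ^2 + 6λ + 25 = 0.
Eigenvalues λ = -3 ± 4i (complex conjugate pair).
For λ=-3+4i: an eigenvector is (-3,-1) - i(2,1) = (-3 - 2i, -1 - i).
A real fundamental pair from Re and Im of e^((-3+4i)t)v: X_1 = e^(-3t)(cos(4t)·(-3,-1) + sin(4t)·(2,1)), X_2 = e^(-3t)(sin(4t)·(-3,-1) - cos(4t)·(2,1)).
General solution: c_1X_1 + c_2X_2.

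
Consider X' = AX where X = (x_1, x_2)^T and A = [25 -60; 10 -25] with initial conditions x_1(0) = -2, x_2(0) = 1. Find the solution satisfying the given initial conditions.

x_1(t) = -12e^(5t) + 10e^(-5t), x_2(t) = -4e^(5t) + 5e^(-5t)

Coefficient matrix A = [[25, -60], [10, -25]].
Characteristic polynomial det(A - λI) = λ^2 - 25 = 0.
Eigenvalues λ = -5, 5.
For λ=-5: (A-λI) row 1 is [30, -60], so an eigenvector is (2, 1).
For λ=5: (A-λI) row 1 is [20, -60], so an eigenvector is (-3, -1).
General solution: c_1e^(-5t)(2,1) + c_2e^(5t)(-3,-1).
Applying x_1(0)=-2, x_2(0)=1 gives c_1=5, c_2=4.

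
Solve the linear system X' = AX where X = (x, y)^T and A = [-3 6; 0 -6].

x(t) = 2C_1e^(-6t) - C_2e^(-3t), y(t) = -C_1e^(-6t)

Coefficient matrix A = [[-3, 6], [0, -6]].
Characteristic polynomial det(A - λI) = λ^2 + 9λ + 18 = 0.
Eigenvalues λ = -6, -3.
For λ=-6: (A-λI) row 1 is [3, 6], so an eigenvector is (2, -1).
For λ=-3: (A-λI) row 1 is [0, 6], so an eigenvector is (-1, 0).
General solution: C_1e^(-6t)(2,-1) + C_2e^(-3t)(-1,0).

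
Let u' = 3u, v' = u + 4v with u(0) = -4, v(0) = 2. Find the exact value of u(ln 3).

-108

A = [[3,0],[1,4]]; eigenvalues λ = 3, 4.
Eigenvectors: (1,-1) for λ=3, (0,1) for λ=4.
From the initial condition, c_1 = -4, c_2 = -2.
u(ln 3) = (-4)(3^3)(1) + (-2)(3^4)(0) = -108.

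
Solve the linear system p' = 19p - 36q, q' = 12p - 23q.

p(t) = 3K_1e^(-5t) - 2K_2e^(t), q(t) = 2K_1e^(-5t) - K_2e^(t)

Coefficient matrix A = [[19, -36], [12, -23]].
Characteristic polynomial det(A - λI) = λ^2 + 4λ - 5 = 0.
Eigenvalues λ = -5, 1.
For λ=-5: (A-λI) row 1 is [24, -36], so an eigenvector is (3, 2).
For λ=1: (A-λI) row 1 is [18, -36], so an eigenvector is (-2, -1).
General solution: K_1e^(-5t)(3,2) + K_2e^(t)(-2,-1).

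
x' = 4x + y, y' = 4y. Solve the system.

Coefficient matrix A = [[4, 1], [0, 4]].
Characteristic polynomial det(A - λI) = λ^2 - 8λ + 16 = 0.
Single eigenvalue λ = 4 with algebraic multiplicity 2.
Eigenvector v = (-1,0); generalized eigenvector w with (A-λI)w=v is (-2,-1).
General solution: e^(4t)[K_1·v + K_2·(t·v + w)].

x(t) = -K_1e^(4t) - K_2te^(4t) - 2K_2e^(4t), y(t) = -K_2e^(4t)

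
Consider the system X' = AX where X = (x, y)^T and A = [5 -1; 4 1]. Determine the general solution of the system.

Coefficient matrix A = [[5, -1], [4, 1]].
Characteristic polynomial det(A - λI) = λ^2 - 6λ + 9 = 0.
Single eigenvalue λ = 3 with algebraic multiplicity 2.
Eigenvector v = (-1,-2); generalized eigenvector w with (A-λI)w=v is (0,1).
General solution: e^(3t)[K_1·v + K_2·(t·v + w)].

x(t) = -K_1e^(3t) - K_2te^(3t), y(t) = -2K_1e^(3t) - 2K_2te^(3t) + K_2e^(3t)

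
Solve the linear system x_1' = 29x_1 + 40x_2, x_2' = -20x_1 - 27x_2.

Coefficient matrix A = [[29, 40], [-20, -27]].
Characteristic polynomial det(A - λI) = λ^2 - 2λ + 17 = 0.
Eigenvalues λ = 1 ± 4i (complex conjugate pair).
For λ=1+4i: an eigenvector is (-1,1) - i(3,-2) = (-1 - 3i, 1 + 2i).
A real fundamental pair from Re and Im of e^((1+4i)t)v: X_1 = e^(t)(cos(4t)·(-1,1) + sin(4t)·(3,-2)), X_2 = e^(t)(sin(4t)·(-1,1) - cos(4t)·(3,-2)).
General solution: C_1X_1 + C_2X_2.

x_1(t) = 3C_1e^(t)sin(4t) - C_1e^(t)cos(4t) - C_2e^(t)sin(4t) - 3C_2e^(t)cos(4t), x_2(t) = -2C_1e^(t)sin(4t) + C_1e^(t)cos(4t) + C_2e^(t)sin(4t) + 2C_2e^(t)cos(4t)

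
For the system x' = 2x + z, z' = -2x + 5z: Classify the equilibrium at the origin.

unstable node

A = [[2,1],[-2,5]]; det(A-λI) = λ^2 - 7λ + 12.
λ = 3, 4: both positive.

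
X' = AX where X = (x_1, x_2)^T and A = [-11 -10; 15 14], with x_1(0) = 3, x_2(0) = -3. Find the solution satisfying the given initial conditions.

Coefficient matrix A = [[-11, -10], [15, 14]].
Characteristic polynomial det(A - λI) = λ^2 - 3λ - 4 = 0.
Eigenvalues λ = -1, 4.
For λ=-1: (A-λI) row 1 is [-10, -10], so an eigenvector is (1, -1).
For λ=4: (A-λI) row 1 is [-15, -10], so an eigenvector is (-2, 3).
General solution: C_1e^(-t)(1,-1) + C_2e^(4t)(-2,3).
Applying x_1(0)=3, x_2(0)=-3 gives C_1=3, C_2=0.

x_1(t) = 3e^(-t), x_2(t) = -3e^(-t)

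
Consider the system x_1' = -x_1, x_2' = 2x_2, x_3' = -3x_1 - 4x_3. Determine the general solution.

Coefficient matrix A = [[-1, 0, 0], [0, 2, 0], [-3, 0, -4]].
det(A - λI) = 0 gives eigenvalues λ = -1, -4, 2.
For λ=-1: eigenvector (1,0,-1).
For λ=-4: eigenvector (0,0,1).
For λ=2: eigenvector (0,1,0).
General solution: K_1e^(-t)(1,0,-1) + K_2e^(-4t)(0,0,1) + K_3e^(2t)(0,1,0).

x_1(t) = K_1e^(-t), x_2(t) = K_3e^(2t), x_3(t) = -K_1e^(-t) + K_2e^(-4t)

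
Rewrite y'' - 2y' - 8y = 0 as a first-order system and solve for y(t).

y(t) = c_1e^(4t) + c_2e^(-2t)

Let x_1 = y, x_2 = y'. Then x_1' = x_2 and x_2' = 8x_1 + 2x_2.
A = [[0,1],[8,2]]; det(A-λI) = λ^2 - 2λ - 8.
Eigenvalues λ = 4, -2 with eigenvectors (1,4), (1,-2).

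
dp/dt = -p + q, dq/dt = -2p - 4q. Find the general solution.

Coefficient matrix A = [[-1, 1], [-2, -4]].
Characteristic polynomial det(A - λI) = λ^2 + 5λ + 6 = 0.
Eigenvalues λ = -2, -3.
For λ=-2: (A-λI) row 1 is [1, 1], so an eigenvector is (-1, 1).
For λ=-3: (A-λI) row 1 is [2, 1], so an eigenvector is (-1, 2).
General solution: c_1e^(-2t)(-1,1) + c_2e^(-3t)(-1,2).

p(t) = -c_1e^(-2t) - c_2e^(-3t), q(t) = c_1e^(-2t) + 2c_2e^(-3t)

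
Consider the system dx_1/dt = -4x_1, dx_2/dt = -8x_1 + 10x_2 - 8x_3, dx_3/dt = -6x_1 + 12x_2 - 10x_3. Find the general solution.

x_1(t) = K_1e^(-4t), x_2(t) = K_2e^(2t) + 2K_3e^(-2t), x_3(t) = -K_1e^(-4t) + K_2e^(2t) + 3K_3e^(-2t)

Coefficient matrix A = [[-4, 0, 0], [-8, 10, -8], [-6, 12, -10]].
det(A - λI) = 0 gives eigenvalues λ = -4, 2, -2.
For λ=-4: eigenvector (1,0,-1).
For λ=2: eigenvector (0,1,1).
For λ=-2: eigenvector (0,2,3).
General solution: K_1e^(-4t)(1,0,-1) + K_2e^(2t)(0,1,1) + K_3e^(-2t)(0,2,3).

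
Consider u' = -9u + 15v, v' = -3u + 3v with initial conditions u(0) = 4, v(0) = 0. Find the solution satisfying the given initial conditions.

Coefficient matrix A = [[-9, 15], [-3, 3]].
Characteristic polynomial det(A - λI) = λ^2 + 6λ + 18 = 0.
Eigenvalues λ = -3 ± 3i (complex conjugate pair).
For λ=-3+3i: an eigenvector is (-1,0) - i(2,1) = (-1 - 2i, 0 - i).
A real fundamental pair from Re and Im of e^((-3+3i)t)v: X_1 = e^(-3t)(cos(3t)·(-1,0) + sin(3t)·(2,1)), X_2 = e^(-3t)(sin(3t)·(-1,0) - cos(3t)·(2,1)).
General solution: c_1X_1 + c_2X_2.
Applying u(0)=4, v(0)=0 gives c_1=-4, c_2=0.

u(t) = -8e^(-3t)sin(3t) + 4e^(-3t)cos(3t), v(t) = -4e^(-3t)sin(3t)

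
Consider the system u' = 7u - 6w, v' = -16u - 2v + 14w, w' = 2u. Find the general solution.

u(t) = -3K_2e^(3t) + 2K_3e^(4t), v(t) = K_1e^(-2t) + 4K_2e^(3t) - 3K_3e^(4t), w(t) = -2K_2e^(3t) + K_3e^(4t)

Coefficient matrix A = [[7, 0, -6], [-16, -2, 14], [2, 0, 0]].
det(A - λI) = 0 gives eigenvalues λ = -2, 3, 4.
For λ=-2: eigenvector (0,1,0).
For λ=3: eigenvector (-3,4,-2).
For λ=4: eigenvector (2,-3,1).
General solution: K_1e^(-2t)(0,1,0) + K_2e^(3t)(-3,4,-2) + K_3e^(4t)(2,-3,1).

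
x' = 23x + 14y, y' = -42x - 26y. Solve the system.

Coefficient matrix A = [[23, 14], [-42, -26]].
Characteristic polynomial det(A - λI) = λ^2 + 3λ - 10 = 0.
Eigenvalues λ = 2, -5.
For λ=2: (A-λI) row 1 is [21, 14], so an eigenvector is (-2, 3).
For λ=-5: (A-λI) row 1 is [28, 14], so an eigenvector is (1, -2).
General solution: C_1e^(2t)(-2,3) + C_2e^(-5t)(1,-2).

x(t) = -2C_1e^(2t) + C_2e^(-5t), y(t) = 3C_1e^(2t) - 2C_2e^(-5t)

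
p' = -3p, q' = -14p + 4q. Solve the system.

Coefficient matrix A = [[-3, 0], [-14, 4]].
Characteristic polynomial det(A - λI) = λ^2 - λ - 12 = 0.
Eigenvalues λ = -3, 4.
For λ=-3: (A-λI) row 2 is [-14, 7], so an eigenvector is (-1, -2).
For λ=4: (A-λI) row 1 is [-7, 0], so an eigenvector is (0, 1).
General solution: c_1e^(-3t)(-1,-2) + c_2e^(4t)(0,1).

p(t) = -c_1e^(-3t), q(t) = -2c_1e^(-3t) + c_2e^(4t)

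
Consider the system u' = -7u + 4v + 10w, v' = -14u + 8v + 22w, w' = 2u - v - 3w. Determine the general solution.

Coefficient matrix A = [[-7, 4, 10], [-14, 8, 22], [2, -1, -3]].
det(A - λI) = 0 gives eigenvalues λ = 1, -2, -1.
For λ=1: eigenvector (1,2,0).
For λ=-2: eigenvector (-2,-5,1).
For λ=-1: eigenvector (-1,-4,1).
General solution: C_1e^(t)(1,2,0) + C_2e^(-2t)(-2,-5,1) + C_3e^(-t)(-1,-4,1).

u(t) = C_1e^(t) - 2C_2e^(-2t) - C_3e^(-t), v(t) = 2C_1e^(t) - 5C_2e^(-2t) - 4C_3e^(-t), w(t) = C_2e^(-2t) + C_3e^(-t)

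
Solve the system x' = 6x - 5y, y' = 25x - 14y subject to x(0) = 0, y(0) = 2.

x(t) = -2e^(-4t)sin(5t), y(t) = -4e^(-4t)sin(5t) + 2e^(-4t)cos(5t)

Coefficient matrix A = [[6, -5], [25, -14]].
Characteristic polynomial det(A - λI) = λ^2 + 8λ + 41 = 0.
Eigenvalues λ = -4 ± 5i (complex conjugate pair).
For λ=-4+5i: an eigenvector is (0,1) - i(-1,-2) = (0 + i, 1 + 2i).
A real fundamental pair from Re and Im of e^((-4+5i)t)v: X_1 = e^(-4t)(cos(5t)·(0,1) + sin(5t)·(-1,-2)), X_2 = e^(-4t)(sin(5t)·(0,1) - cos(5t)·(-1,-2)).
General solution: C_1X_1 + C_2X_2.
Applying x(0)=0, y(0)=2 gives C_1=2, C_2=0.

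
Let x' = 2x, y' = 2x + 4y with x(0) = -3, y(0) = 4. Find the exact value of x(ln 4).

A = [[2,0],[2,4]]; eigenvalues λ = 4, 2.
Eigenvectors: (0,-1) for λ=4, (1,-1) for λ=2.
From the initial condition, c_1 = -1, c_2 = -3.
x(ln 4) = (-1)(4^4)(0) + (-3)(4^2)(1) = -48.

-48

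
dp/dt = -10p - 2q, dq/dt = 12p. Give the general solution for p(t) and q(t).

p(t) = C_1e^(-4t) + C_2e^(-6t), q(t) = -3C_1e^(-4t) - 2C_2e^(-6t)

Coefficient matrix A = [[-10, -2], [12, 0]].
Characteristic polynomial det(A - λI) = λ^2 + 10λ + 24 = 0.
Eigenvalues λ = -4, -6.
For λ=-4: (A-λI) row 1 is [-6, -2], so an eigenvector is (1, -3).
For λ=-6: (A-λI) row 1 is [-4, -2], so an eigenvector is (1, -2).
General solution: C_1e^(-4t)(1,-3) + C_2e^(-6t)(1,-2).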